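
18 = 18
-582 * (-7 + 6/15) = 19206/5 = 3841.20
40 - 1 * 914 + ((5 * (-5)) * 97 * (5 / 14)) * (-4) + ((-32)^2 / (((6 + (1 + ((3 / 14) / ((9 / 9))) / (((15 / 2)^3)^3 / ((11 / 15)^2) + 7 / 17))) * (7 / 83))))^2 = 1094292524845243670934571816337937279316 / 363409055383444152690324582487783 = 3011186.73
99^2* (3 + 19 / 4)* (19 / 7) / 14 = 5772789 / 392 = 14726.50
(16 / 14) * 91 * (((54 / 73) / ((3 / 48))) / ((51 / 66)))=1976832 / 1241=1592.93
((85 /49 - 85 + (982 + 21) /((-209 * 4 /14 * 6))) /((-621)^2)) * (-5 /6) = 0.00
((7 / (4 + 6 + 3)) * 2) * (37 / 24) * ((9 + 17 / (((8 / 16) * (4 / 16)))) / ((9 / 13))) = 37555 / 108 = 347.73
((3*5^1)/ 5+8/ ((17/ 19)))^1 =203/ 17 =11.94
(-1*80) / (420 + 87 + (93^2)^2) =-20 / 18701427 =-0.00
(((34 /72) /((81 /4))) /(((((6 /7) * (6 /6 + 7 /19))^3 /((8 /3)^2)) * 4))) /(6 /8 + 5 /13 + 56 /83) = 174714253 /12304453473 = 0.01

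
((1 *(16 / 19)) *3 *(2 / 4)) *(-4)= -96 / 19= -5.05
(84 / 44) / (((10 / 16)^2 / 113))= 151872 / 275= 552.26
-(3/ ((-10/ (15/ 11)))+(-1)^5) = 31/ 22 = 1.41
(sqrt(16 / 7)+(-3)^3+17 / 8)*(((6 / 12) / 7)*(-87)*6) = 51939 / 56 - 1044*sqrt(7) / 49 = 871.11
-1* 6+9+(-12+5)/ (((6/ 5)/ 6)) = -32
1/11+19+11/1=331/11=30.09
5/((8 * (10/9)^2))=0.51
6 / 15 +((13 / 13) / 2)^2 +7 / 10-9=-153 / 20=-7.65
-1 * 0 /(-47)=0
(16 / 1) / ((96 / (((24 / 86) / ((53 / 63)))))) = 126 / 2279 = 0.06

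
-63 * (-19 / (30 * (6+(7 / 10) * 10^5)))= 399 / 700060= 0.00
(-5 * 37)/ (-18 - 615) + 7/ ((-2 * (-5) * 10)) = 22931/ 63300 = 0.36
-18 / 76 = -9 / 38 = -0.24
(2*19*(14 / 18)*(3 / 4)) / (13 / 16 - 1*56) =-1064 / 2649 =-0.40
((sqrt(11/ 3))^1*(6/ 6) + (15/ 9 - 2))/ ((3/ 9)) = -1 + sqrt(33) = 4.74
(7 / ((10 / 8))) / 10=0.56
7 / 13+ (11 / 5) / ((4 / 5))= 3.29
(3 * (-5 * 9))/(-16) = 135/16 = 8.44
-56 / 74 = -28 / 37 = -0.76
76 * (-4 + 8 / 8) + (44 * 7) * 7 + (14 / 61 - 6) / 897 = 105494024 / 54717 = 1927.99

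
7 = 7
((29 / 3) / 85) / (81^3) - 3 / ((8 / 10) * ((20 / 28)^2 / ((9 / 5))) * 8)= -35857913953 / 21682792800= -1.65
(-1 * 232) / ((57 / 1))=-232 / 57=-4.07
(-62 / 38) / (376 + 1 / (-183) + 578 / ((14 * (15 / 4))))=-198555 / 47096459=-0.00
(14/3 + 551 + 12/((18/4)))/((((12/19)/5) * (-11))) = -159125/396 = -401.83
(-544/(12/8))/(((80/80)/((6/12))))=-544/3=-181.33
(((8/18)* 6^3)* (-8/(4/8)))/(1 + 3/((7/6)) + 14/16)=-28672/83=-345.45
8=8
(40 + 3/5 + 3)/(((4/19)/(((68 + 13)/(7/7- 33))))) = -167751/320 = -524.22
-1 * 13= -13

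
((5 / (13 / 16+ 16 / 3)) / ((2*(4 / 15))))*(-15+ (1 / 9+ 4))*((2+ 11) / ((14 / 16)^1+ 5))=-101920 / 2773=-36.75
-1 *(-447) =447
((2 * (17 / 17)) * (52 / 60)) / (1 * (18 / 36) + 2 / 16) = 208 / 75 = 2.77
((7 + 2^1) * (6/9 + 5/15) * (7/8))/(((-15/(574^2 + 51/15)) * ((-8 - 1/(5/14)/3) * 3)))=34595337/5360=6454.35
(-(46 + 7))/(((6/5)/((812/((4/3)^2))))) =-161385/8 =-20173.12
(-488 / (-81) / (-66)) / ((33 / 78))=-6344 / 29403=-0.22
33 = 33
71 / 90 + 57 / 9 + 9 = 1451 / 90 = 16.12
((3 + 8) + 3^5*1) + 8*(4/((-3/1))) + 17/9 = 2207/9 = 245.22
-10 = -10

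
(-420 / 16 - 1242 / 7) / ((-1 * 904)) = 0.23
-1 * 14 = -14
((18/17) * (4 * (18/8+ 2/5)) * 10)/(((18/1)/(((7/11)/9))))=742/1683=0.44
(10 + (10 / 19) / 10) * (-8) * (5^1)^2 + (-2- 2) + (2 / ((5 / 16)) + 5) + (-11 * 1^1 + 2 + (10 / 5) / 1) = -190962 / 95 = -2010.13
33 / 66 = 1 / 2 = 0.50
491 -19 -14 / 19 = 8954 / 19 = 471.26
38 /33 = 1.15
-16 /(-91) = 16 /91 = 0.18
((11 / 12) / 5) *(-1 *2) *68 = -374 / 15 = -24.93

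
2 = 2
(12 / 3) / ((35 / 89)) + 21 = 1091 / 35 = 31.17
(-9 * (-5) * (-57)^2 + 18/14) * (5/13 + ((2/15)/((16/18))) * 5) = 15095799/91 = 165887.90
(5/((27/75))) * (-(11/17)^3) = -166375/44217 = -3.76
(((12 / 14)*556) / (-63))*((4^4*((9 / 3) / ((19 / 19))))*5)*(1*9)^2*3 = -345876480 / 49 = -7058703.67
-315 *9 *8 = -22680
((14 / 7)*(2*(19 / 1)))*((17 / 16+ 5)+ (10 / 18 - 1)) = 15371 / 36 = 426.97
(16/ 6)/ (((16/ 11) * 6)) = 11/ 36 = 0.31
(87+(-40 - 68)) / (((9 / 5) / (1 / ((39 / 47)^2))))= -77315 / 4563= -16.94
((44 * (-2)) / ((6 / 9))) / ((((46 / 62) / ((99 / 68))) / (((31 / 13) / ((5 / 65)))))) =-3139587 / 391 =-8029.63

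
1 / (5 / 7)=7 / 5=1.40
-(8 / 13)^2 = -64 / 169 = -0.38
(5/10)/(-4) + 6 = 47/8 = 5.88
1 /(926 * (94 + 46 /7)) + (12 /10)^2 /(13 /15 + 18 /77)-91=-371578064571 /4142849920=-89.69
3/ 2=1.50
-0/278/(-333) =0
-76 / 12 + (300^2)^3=2186999999999981 / 3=728999999999993.67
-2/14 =-1/7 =-0.14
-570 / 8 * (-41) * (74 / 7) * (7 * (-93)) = -40208085 / 2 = -20104042.50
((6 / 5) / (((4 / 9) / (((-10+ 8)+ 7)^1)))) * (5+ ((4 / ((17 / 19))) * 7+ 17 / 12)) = 69237 / 136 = 509.10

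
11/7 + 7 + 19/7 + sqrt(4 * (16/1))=19.29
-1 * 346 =-346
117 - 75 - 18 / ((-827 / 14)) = 34986 / 827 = 42.30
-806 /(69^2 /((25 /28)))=-10075 /66654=-0.15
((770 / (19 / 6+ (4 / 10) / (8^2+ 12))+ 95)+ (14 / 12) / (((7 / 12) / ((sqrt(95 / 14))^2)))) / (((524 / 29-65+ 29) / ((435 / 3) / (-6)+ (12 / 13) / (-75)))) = 303981437399 / 641659200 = 473.74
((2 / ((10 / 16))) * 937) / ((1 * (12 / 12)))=14992 / 5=2998.40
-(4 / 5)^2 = -16 / 25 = -0.64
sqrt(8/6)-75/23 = -75/23 + 2 * sqrt(3)/3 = -2.11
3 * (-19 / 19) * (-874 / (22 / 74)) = 97014 / 11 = 8819.45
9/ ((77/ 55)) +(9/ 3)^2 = 108/ 7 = 15.43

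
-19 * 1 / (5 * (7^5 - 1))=-19 / 84030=-0.00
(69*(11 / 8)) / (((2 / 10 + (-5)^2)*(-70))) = -0.05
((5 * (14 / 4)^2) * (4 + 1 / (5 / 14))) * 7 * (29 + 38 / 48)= 4169165 / 48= 86857.60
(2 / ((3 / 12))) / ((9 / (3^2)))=8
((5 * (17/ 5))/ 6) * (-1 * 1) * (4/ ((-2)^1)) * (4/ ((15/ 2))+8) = 2176/ 45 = 48.36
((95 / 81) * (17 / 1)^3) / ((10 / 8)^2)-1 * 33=1480187 / 405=3654.78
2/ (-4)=-1/ 2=-0.50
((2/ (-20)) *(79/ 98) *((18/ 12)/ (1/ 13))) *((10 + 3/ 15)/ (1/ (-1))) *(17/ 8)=2671227/ 78400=34.07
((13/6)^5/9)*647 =240226571/69984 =3432.59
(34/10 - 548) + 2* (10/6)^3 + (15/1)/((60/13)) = -287329/540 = -532.09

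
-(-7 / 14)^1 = 1 / 2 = 0.50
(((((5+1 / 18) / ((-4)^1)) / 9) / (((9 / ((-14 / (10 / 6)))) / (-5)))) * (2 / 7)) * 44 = -2002 / 243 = -8.24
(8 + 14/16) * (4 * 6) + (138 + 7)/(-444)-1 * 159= 23831/444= 53.67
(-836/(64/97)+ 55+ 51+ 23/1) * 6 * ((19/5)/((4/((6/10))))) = -3113739/800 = -3892.17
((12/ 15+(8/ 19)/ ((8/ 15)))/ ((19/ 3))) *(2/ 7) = 906/ 12635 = 0.07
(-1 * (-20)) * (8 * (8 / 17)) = 1280 / 17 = 75.29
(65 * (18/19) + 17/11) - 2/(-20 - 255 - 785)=63.13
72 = 72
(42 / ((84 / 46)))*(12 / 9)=92 / 3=30.67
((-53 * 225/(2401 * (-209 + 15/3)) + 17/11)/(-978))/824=-2819281/1447304206656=-0.00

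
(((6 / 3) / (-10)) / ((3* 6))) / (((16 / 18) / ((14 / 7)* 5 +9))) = -19 / 80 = -0.24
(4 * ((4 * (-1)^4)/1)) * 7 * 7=784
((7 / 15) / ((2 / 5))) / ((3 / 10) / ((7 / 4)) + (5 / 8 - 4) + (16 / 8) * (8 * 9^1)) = 980 / 118269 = 0.01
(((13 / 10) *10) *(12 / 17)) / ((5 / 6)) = 936 / 85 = 11.01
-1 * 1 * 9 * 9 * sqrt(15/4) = -81 * sqrt(15)/2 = -156.86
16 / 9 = 1.78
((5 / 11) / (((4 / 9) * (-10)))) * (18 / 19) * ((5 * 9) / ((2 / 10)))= -18225 / 836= -21.80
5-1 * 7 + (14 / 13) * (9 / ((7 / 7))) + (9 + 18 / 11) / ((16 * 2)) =36721 / 4576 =8.02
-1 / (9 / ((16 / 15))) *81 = -48 / 5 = -9.60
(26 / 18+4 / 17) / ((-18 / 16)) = -1.49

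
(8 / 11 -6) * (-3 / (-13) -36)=26970 / 143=188.60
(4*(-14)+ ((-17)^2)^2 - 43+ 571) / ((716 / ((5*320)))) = 33597200 / 179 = 187693.85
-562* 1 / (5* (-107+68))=562 / 195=2.88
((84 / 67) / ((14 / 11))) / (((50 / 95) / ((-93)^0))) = 627 / 335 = 1.87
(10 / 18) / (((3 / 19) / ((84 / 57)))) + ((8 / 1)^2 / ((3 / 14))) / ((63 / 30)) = 147.41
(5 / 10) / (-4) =-1 / 8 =-0.12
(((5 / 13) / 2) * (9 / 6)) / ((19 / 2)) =15 / 494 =0.03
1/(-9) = -1/9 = -0.11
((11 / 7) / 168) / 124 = 0.00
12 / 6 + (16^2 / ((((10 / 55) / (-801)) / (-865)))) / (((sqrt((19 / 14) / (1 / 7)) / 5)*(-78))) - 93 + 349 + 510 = 768 - 812961600*sqrt(38) / 247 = -20288429.86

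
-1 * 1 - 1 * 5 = -6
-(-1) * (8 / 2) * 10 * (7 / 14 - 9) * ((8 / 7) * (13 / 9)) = -35360 / 63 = -561.27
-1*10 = -10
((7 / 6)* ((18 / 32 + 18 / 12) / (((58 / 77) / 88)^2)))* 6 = 165721479 / 841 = 197052.89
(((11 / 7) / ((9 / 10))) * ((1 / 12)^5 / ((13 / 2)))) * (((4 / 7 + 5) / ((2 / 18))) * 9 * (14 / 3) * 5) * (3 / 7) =275 / 56448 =0.00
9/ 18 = 0.50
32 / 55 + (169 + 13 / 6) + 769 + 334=420667 / 330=1274.75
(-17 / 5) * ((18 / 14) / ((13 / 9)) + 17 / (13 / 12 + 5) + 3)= -754902 / 33215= -22.73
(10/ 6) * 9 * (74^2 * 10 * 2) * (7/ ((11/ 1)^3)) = 11499600/ 1331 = 8639.82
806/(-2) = -403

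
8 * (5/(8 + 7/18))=720/151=4.77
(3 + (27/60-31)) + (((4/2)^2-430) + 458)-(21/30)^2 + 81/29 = 4896/725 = 6.75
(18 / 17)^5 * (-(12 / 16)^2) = -1062882 / 1419857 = -0.75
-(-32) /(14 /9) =144 /7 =20.57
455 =455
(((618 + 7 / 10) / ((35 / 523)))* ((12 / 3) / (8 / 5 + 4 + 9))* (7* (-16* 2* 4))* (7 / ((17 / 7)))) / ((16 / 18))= -45663623712 / 6205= -7359165.79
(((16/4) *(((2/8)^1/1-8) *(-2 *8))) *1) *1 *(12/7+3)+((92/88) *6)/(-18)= 1080127/462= 2337.94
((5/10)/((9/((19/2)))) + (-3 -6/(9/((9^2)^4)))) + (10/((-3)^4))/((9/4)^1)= -83682832673/2916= -28697816.42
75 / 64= 1.17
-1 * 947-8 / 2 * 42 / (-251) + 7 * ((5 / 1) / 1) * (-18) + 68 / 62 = -12256895 / 7781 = -1575.23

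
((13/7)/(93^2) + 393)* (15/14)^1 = 59483530/141267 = 421.07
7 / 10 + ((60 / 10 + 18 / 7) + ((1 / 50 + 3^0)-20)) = -1699 / 175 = -9.71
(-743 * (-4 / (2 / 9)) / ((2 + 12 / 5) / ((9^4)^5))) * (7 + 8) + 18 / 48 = 48778985354828209735372233 / 88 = 554306651759411474265593.60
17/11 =1.55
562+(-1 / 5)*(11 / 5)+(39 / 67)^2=63059096 / 112225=561.90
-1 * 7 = -7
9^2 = 81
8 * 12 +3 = 99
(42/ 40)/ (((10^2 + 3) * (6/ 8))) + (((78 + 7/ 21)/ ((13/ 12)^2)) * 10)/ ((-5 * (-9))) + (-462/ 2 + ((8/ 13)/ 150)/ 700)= -16461347137/ 76155625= -216.15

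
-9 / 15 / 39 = -1 / 65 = -0.02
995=995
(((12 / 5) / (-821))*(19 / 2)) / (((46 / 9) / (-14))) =0.08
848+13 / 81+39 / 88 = 6048847 / 7128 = 848.60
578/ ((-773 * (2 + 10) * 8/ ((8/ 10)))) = -0.01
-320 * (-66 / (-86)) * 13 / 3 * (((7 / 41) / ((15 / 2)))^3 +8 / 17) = -17031081706496 / 34007344425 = -500.81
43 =43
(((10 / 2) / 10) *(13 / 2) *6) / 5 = 39 / 10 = 3.90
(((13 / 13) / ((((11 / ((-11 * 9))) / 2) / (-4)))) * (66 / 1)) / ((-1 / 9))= -42768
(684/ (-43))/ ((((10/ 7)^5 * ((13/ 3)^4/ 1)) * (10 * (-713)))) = 0.00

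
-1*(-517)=517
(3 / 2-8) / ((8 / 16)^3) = -52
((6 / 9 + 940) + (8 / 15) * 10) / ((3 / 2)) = 1892 / 3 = 630.67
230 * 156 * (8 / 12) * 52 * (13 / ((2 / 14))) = 113189440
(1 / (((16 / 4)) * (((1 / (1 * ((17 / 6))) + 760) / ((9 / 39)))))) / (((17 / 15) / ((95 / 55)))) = 0.00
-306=-306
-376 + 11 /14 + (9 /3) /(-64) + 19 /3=-495839 /1344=-368.93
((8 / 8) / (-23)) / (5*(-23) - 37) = 0.00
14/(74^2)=7/2738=0.00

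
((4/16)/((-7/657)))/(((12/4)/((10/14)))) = -1095/196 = -5.59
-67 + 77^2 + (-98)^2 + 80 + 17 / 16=248753 / 16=15547.06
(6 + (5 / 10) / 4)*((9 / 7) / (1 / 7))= 441 / 8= 55.12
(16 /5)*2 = 32 /5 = 6.40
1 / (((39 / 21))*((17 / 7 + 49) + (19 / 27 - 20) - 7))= 1323 / 61750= 0.02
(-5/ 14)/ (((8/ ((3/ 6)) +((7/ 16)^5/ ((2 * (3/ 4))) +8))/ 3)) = -11796480/ 264358801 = -0.04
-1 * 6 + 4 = -2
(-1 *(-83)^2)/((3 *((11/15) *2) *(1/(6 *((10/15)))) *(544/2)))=-34445/1496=-23.02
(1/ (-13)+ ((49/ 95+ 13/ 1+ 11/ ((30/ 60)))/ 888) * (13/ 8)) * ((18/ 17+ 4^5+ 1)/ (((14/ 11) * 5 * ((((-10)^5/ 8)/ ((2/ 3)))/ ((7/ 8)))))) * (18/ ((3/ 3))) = 10042057201/ 6214520000000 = 0.00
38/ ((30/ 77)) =1463/ 15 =97.53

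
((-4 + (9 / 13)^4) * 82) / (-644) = 4415003 / 9196642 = 0.48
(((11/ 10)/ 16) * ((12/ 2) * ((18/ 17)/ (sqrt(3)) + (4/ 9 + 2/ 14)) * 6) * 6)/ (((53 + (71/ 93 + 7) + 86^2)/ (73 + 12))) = 1930401/ 19417412 + 82863 * sqrt(3)/ 1386958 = 0.20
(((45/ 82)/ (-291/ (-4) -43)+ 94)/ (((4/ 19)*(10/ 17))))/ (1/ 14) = 2178901/ 205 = 10628.79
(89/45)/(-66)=-89/2970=-0.03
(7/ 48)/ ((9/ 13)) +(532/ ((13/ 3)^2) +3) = 2302819/ 73008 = 31.54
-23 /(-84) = 23 /84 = 0.27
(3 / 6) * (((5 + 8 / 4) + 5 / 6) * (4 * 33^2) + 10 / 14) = 238859 / 14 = 17061.36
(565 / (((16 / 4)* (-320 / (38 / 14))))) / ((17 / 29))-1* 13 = -458295 / 30464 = -15.04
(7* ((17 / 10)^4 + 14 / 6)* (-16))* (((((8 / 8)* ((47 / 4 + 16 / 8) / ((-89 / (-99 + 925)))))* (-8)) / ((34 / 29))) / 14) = -42233213561 / 567375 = -74436.16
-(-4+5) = -1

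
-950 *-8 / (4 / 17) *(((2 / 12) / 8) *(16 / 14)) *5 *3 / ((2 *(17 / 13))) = 30875 / 7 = 4410.71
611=611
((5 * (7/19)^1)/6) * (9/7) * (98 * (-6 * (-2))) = 8820/19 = 464.21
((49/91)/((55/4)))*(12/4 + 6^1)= 252/715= 0.35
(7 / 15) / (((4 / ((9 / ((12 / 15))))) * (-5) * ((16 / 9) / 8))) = -189 / 160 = -1.18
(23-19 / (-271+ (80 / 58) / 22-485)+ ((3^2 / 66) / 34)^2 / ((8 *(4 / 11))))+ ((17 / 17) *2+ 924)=46561255205239 / 49062193664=949.03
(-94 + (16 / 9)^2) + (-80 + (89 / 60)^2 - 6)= -5658311 / 32400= -174.64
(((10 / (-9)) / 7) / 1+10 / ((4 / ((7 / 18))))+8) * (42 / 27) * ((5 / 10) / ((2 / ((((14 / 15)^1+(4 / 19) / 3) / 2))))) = 317603 / 184680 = 1.72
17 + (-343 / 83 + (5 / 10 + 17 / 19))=44983 / 3154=14.26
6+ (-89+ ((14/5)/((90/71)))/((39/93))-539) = -1803943/2925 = -616.73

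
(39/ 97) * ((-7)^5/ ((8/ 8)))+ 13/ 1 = -654212/ 97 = -6744.45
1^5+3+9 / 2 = 17 / 2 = 8.50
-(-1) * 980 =980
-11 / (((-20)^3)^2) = -11 / 64000000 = -0.00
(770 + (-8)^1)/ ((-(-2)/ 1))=381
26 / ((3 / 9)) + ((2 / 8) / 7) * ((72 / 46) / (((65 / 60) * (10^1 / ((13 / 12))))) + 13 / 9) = 2262097 / 28980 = 78.06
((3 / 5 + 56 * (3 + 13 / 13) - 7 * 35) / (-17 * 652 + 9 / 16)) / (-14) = -816 / 6206725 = -0.00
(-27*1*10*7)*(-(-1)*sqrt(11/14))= -135*sqrt(154)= -1675.31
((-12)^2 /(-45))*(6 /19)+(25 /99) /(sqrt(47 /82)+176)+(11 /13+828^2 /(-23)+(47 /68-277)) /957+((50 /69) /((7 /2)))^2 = -4898537782166651113 /151182898580974260-5*sqrt(3854) /50291703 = -32.40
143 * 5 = 715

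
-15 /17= -0.88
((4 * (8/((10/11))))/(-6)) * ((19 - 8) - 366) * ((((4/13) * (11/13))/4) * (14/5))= 962192/2535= 379.56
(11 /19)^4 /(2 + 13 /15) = 219615 /5603803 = 0.04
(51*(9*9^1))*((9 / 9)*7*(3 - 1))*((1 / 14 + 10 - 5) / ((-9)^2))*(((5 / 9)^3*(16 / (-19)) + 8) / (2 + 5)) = 18761608 / 4617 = 4063.59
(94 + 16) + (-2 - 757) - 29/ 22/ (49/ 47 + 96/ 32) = -2714183/ 4180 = -649.33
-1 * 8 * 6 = -48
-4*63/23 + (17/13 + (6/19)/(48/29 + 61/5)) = -109863205/11413129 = -9.63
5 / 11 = 0.45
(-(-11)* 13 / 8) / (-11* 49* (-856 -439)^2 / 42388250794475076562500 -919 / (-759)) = 126740869875480478921875 / 8585080436390503424426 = 14.76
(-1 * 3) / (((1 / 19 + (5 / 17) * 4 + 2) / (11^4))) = -14187129 / 1043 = -13602.23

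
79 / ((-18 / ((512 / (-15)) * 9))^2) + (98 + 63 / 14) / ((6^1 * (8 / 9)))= 165813383 / 7200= 23029.64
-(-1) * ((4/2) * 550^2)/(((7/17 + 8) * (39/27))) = 8415000/169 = 49792.90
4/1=4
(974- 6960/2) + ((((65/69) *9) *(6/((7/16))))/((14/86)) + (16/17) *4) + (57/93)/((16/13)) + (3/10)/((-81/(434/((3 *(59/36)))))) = -45106733482417/25230103920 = -1787.81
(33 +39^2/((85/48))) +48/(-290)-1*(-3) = 2205564/2465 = 894.75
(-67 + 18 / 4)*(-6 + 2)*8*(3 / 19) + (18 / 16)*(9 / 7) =337539 / 1064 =317.24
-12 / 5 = -2.40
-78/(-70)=39/35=1.11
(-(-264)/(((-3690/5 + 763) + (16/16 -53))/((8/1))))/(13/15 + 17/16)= -56320/1389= -40.55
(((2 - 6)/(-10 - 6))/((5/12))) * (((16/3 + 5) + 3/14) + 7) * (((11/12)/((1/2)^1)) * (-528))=-356708/35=-10191.66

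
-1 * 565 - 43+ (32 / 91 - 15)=-622.65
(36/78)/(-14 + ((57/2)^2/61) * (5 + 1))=732/104507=0.01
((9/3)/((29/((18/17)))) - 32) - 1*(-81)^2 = -3250295/493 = -6592.89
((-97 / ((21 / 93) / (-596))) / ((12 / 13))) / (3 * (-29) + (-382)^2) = 5824559 / 3062577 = 1.90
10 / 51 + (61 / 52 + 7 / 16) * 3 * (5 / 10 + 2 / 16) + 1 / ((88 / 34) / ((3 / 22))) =33563723 / 10268544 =3.27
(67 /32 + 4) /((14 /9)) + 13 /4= 3211 /448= 7.17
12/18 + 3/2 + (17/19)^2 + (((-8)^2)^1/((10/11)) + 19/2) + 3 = 464971/5415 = 85.87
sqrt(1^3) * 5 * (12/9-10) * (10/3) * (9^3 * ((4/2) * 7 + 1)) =-1579500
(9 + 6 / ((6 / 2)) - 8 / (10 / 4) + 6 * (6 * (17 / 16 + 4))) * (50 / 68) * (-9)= -171045 / 136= -1257.68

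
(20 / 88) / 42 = 5 / 924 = 0.01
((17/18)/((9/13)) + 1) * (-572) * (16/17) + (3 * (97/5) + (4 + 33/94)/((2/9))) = -1546774919/1294380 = -1194.99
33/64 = 0.52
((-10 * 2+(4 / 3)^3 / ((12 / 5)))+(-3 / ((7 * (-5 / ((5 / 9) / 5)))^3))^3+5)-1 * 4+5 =-14715899456772199218749 / 1130918269448337890625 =-13.01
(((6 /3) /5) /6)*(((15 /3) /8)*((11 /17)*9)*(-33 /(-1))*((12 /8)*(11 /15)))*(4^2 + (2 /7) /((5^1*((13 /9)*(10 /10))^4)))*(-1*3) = -287626846617 /679751800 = -423.14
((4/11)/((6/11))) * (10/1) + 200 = 206.67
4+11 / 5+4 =51 / 5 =10.20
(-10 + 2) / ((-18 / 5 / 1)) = 20 / 9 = 2.22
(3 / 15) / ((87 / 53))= 53 / 435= 0.12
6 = 6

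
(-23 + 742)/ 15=47.93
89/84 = 1.06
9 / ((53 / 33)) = 5.60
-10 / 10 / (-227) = 1 / 227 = 0.00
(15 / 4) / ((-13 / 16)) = -60 / 13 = -4.62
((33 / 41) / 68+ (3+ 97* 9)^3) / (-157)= -1874153196321 / 437716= -4281664.82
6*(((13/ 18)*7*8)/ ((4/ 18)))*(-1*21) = -22932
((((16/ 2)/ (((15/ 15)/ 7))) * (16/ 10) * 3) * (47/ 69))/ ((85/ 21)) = 442176/ 9775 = 45.24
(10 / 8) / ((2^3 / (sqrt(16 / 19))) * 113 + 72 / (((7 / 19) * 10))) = -1575 / 62543476 + 692125 * sqrt(19) / 2376652088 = 0.00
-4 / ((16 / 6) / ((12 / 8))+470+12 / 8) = -72 / 8519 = -0.01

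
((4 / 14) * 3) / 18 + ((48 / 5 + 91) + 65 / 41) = 440113 / 4305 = 102.23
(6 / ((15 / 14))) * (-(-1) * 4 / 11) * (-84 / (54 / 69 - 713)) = 216384 / 900955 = 0.24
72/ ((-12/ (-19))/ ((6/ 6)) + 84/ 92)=3496/ 75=46.61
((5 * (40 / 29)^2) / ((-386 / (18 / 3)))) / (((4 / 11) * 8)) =-8250 / 162313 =-0.05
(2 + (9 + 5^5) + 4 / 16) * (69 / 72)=288535 / 96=3005.57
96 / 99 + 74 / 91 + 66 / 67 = 556916 / 201201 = 2.77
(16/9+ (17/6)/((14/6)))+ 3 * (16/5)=7933/630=12.59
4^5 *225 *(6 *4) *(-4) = -22118400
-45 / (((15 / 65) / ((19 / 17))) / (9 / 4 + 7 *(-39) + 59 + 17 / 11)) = 34267545 / 748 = 45812.23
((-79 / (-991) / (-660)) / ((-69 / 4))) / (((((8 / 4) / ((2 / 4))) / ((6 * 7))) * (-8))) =-0.00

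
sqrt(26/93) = sqrt(2418)/93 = 0.53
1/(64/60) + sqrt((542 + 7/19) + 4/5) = 15/16 + sqrt(4902095)/95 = 24.24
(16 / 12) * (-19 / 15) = -76 / 45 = -1.69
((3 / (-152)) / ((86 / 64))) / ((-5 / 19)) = 12 / 215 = 0.06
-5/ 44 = -0.11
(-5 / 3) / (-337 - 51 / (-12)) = 20 / 3993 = 0.01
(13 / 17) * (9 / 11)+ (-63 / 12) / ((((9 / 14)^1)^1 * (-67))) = 56197 / 75174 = 0.75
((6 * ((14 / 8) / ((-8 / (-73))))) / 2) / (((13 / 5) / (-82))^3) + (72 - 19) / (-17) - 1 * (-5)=-224518491409 / 149396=-1502841.38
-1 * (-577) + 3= 580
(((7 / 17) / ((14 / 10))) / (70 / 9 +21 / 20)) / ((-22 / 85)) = -2250 / 17479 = -0.13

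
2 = 2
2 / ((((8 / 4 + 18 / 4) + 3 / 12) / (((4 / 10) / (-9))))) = -0.01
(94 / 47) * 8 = 16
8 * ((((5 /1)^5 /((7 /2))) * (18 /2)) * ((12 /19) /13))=5400000 /1729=3123.19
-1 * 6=-6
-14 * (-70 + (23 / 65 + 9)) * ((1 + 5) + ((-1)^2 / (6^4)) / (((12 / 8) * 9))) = 53643247 / 10530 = 5094.33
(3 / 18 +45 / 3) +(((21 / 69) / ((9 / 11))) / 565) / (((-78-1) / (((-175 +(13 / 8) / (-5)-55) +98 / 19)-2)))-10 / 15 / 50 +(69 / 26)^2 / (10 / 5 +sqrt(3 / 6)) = 53108702663123 / 2769000070200-4761 * sqrt(2) / 4732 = 17.76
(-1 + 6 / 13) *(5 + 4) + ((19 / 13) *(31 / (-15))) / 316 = -299209 / 61620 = -4.86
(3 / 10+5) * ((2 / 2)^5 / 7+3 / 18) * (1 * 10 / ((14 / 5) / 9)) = 10335 / 196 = 52.73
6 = 6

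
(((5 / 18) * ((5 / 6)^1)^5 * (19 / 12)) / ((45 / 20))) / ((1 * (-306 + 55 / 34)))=-5046875 / 19555139232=-0.00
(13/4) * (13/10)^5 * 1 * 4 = 48.27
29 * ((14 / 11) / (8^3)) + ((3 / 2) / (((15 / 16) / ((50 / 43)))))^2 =18397747 / 5206784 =3.53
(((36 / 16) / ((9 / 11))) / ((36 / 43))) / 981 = 473 / 141264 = 0.00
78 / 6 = 13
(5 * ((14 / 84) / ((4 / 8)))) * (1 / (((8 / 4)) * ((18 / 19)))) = 95 / 108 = 0.88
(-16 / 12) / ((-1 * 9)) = 4 / 27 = 0.15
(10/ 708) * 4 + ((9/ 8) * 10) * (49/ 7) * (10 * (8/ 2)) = 557560/ 177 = 3150.06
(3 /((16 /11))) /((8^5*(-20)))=-33 /10485760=-0.00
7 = 7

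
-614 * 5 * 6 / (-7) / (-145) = -3684 / 203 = -18.15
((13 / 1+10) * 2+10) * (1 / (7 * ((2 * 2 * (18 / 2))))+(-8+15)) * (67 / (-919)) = -236510 / 8271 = -28.60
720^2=518400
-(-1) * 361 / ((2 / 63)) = 22743 / 2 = 11371.50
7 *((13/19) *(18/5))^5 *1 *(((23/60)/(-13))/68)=-181017504486/657713796875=-0.28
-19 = -19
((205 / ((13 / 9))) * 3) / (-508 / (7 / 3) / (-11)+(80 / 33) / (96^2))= 736464960 / 34235591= 21.51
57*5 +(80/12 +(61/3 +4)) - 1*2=314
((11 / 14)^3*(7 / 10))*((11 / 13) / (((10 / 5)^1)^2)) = 14641 / 203840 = 0.07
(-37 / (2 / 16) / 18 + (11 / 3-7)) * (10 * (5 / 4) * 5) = -11125 / 9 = -1236.11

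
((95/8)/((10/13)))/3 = 247/48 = 5.15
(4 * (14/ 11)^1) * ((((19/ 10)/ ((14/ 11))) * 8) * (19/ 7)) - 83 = 2871/ 35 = 82.03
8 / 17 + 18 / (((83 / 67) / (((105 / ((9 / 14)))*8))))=26789944 / 1411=18986.49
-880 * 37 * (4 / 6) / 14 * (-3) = 32560 / 7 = 4651.43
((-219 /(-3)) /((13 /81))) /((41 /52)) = 23652 /41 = 576.88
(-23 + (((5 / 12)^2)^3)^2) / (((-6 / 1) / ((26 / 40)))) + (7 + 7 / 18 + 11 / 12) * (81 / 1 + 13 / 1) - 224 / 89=74341057315451379691 / 95223952787374080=780.70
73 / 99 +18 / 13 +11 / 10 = 41467 / 12870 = 3.22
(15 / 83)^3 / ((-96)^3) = -125 / 18736316416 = -0.00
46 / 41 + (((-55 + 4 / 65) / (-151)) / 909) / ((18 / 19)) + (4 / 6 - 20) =-119906680591 / 6584314230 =-18.21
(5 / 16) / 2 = 5 / 32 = 0.16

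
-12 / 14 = -6 / 7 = -0.86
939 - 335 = 604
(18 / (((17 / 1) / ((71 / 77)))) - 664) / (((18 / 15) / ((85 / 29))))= -1619.45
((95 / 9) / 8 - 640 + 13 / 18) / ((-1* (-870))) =-15311 / 20880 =-0.73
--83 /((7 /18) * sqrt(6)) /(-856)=-249 * sqrt(6) /5992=-0.10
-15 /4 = -3.75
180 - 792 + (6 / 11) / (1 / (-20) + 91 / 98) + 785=173.62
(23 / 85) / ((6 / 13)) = 299 / 510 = 0.59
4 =4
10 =10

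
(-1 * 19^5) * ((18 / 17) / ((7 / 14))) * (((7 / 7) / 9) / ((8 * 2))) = -2476099 / 68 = -36413.22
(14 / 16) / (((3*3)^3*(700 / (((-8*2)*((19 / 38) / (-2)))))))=1 / 145800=0.00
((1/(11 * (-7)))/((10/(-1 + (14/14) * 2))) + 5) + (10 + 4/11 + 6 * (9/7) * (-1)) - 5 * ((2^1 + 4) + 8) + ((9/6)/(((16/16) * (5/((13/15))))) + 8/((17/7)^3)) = -581953951/9457525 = -61.53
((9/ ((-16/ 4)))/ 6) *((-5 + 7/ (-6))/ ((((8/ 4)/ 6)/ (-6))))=-333/ 8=-41.62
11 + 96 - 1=106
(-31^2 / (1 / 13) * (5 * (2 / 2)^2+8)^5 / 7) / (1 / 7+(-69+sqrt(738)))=97409832429 * sqrt(82) / 196162+1117893791209 / 98081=15894368.59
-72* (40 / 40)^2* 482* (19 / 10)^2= -3132036 / 25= -125281.44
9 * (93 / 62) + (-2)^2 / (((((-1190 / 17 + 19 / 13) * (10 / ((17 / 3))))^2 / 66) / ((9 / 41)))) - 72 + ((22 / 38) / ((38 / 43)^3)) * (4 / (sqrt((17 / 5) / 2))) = -2884840361 / 49316850 + 874577 * sqrt(170) / 4430914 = -55.92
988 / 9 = 109.78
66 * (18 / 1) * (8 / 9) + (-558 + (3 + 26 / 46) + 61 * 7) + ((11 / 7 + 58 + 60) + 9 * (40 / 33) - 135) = 1636485 / 1771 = 924.05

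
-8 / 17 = -0.47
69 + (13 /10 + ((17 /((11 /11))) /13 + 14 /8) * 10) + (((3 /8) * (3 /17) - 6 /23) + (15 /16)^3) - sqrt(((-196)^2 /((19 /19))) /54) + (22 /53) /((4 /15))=568627558621 /5517291520 - 98 * sqrt(6) /9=76.39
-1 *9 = -9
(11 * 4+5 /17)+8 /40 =3782 /85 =44.49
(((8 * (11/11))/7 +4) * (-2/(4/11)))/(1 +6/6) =-99/7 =-14.14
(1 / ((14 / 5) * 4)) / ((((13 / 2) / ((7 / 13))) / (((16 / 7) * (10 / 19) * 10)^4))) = 8192000000000 / 52880221849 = 154.92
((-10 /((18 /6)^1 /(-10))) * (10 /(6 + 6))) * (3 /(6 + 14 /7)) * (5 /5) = 125 /12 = 10.42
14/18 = 7/9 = 0.78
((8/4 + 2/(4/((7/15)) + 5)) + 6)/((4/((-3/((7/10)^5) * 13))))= -472.64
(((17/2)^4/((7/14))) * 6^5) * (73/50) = 2963158038/25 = 118526321.52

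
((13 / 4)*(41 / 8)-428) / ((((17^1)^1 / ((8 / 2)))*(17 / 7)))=-92141 / 2312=-39.85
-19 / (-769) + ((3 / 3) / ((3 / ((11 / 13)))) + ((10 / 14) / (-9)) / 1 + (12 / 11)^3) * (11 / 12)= 640407727 / 457242786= 1.40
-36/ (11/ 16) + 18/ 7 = -3834/ 77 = -49.79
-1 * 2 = -2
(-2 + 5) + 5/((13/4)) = 59/13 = 4.54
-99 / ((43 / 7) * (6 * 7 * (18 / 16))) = -44 / 129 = -0.34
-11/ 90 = -0.12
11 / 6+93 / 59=1207 / 354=3.41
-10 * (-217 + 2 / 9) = 19510 / 9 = 2167.78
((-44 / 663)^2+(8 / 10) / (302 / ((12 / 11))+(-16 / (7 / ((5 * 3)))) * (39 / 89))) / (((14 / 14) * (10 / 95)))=152434149316 / 2150905624335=0.07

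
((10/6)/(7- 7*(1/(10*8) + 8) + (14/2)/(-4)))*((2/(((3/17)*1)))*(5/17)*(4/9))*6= -32000/109809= -0.29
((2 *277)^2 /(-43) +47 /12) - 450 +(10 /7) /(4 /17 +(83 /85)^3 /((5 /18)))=-150850028268101 /19892486796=-7583.27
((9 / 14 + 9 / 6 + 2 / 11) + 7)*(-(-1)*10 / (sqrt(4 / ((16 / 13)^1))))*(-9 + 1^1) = -114880*sqrt(13) / 1001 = -413.79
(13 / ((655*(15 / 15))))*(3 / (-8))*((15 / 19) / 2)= -117 / 39824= -0.00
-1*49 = -49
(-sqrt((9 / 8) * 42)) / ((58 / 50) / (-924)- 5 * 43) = 34650 * sqrt(21) / 4966529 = 0.03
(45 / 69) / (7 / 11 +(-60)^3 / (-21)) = 1155 / 18217127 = 0.00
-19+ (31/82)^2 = -126795/6724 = -18.86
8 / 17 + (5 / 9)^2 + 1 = 2450 / 1377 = 1.78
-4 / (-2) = 2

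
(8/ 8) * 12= 12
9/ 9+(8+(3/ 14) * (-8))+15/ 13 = 768/ 91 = 8.44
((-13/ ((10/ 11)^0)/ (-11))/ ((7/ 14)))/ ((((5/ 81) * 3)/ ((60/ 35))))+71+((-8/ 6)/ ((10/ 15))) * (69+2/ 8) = -35127/ 770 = -45.62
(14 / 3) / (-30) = -7 / 45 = -0.16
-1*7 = -7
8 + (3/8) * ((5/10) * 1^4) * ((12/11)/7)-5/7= 2253/308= 7.31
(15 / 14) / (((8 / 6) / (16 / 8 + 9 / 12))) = 495 / 224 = 2.21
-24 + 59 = 35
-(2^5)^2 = -1024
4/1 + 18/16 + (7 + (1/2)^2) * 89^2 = 459459/8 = 57432.38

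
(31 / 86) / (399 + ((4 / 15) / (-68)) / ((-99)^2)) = 77476905 / 85759435984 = 0.00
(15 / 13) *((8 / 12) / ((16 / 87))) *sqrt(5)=9.35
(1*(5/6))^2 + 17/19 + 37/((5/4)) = 106667/3420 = 31.19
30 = 30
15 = 15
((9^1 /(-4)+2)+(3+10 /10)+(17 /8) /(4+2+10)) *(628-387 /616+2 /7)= 27451227 /11264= 2437.08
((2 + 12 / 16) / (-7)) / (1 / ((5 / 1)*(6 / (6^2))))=-55 / 168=-0.33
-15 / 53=-0.28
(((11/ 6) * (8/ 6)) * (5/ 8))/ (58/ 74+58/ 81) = 3663/ 3596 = 1.02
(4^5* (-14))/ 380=-3584/ 95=-37.73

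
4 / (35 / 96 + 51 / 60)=1920 / 583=3.29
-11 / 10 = -1.10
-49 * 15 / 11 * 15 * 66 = -66150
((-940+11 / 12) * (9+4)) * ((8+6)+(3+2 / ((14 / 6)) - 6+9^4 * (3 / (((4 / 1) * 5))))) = -20427688177 / 1680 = -12159338.20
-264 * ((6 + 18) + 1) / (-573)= 2200 / 191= 11.52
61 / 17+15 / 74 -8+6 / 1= 2253 / 1258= 1.79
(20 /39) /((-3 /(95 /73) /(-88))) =167200 /8541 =19.58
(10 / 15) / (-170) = -1 / 255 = -0.00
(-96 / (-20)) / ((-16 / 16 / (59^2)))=-83544 / 5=-16708.80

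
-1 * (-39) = 39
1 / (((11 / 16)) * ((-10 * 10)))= -0.01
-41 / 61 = -0.67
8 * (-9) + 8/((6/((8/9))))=-1912/27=-70.81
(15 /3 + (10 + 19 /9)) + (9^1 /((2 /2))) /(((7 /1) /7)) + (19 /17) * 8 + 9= 6740 /153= 44.05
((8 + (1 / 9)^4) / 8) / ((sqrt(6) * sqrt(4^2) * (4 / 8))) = 52489 * sqrt(6) / 629856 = 0.20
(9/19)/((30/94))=141/95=1.48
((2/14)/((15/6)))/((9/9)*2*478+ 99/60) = 8/134071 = 0.00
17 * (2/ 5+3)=289/ 5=57.80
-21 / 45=-7 / 15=-0.47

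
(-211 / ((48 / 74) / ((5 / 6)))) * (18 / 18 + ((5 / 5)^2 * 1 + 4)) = -39035 / 24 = -1626.46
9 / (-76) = -0.12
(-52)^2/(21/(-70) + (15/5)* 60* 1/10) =27040/177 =152.77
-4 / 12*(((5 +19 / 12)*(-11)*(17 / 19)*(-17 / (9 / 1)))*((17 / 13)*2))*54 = -4269397 / 741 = -5761.67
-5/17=-0.29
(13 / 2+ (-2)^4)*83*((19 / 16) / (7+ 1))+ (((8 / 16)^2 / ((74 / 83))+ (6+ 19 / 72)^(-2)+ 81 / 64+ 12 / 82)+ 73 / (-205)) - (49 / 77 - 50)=3158996485209 / 9633071360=327.93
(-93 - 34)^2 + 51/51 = 16130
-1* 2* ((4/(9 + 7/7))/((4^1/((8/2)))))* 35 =-28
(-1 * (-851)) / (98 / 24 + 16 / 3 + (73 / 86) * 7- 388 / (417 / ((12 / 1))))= 61037124 / 300743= 202.95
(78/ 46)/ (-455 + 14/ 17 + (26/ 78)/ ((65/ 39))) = -0.00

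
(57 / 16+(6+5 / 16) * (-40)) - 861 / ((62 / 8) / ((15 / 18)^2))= -485219 / 1488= -326.09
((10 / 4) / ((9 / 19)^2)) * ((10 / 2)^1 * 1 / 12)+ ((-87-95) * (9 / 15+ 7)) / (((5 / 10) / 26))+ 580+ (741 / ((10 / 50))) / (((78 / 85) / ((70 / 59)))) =-38165956097 / 573480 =-66551.50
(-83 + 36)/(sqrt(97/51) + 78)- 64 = -20038934/310187 + 47 * sqrt(4947)/310187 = -64.59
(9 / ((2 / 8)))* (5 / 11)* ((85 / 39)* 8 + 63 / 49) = 306660 / 1001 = 306.35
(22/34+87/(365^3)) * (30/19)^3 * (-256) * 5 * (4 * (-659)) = 389835698267013120/45360549251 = 8594157.36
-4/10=-2/5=-0.40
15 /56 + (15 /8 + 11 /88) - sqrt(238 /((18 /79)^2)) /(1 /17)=127 /56 - 1343 * sqrt(238) /18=-1148.78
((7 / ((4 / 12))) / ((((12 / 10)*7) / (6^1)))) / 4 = 3.75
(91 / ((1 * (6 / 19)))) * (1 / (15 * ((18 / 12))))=12.81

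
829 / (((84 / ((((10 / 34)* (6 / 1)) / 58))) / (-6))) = -12435 / 6902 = -1.80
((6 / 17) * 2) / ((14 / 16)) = 96 / 119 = 0.81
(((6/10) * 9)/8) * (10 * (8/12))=9/2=4.50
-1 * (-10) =10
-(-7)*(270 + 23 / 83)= 157031 / 83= 1891.94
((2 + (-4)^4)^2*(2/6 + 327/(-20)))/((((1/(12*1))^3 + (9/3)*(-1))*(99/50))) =10234880640/57013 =179518.37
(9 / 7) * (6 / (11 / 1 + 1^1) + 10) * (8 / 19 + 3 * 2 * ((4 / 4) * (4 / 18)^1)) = 450 / 19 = 23.68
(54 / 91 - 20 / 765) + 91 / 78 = 48283 / 27846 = 1.73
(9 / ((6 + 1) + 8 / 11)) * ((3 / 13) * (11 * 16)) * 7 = 365904 / 1105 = 331.13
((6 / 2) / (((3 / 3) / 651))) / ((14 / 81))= 22599 / 2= 11299.50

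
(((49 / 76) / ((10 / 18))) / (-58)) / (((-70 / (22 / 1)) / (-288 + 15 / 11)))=-198639 / 110200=-1.80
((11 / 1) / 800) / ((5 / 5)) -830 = -663989 / 800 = -829.99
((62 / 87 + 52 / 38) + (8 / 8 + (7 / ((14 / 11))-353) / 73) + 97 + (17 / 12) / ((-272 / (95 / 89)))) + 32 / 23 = 509598453443 / 5269534784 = 96.71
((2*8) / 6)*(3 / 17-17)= -2288 / 51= -44.86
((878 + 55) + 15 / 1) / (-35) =-948 / 35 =-27.09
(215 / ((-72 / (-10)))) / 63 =1075 / 2268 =0.47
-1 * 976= -976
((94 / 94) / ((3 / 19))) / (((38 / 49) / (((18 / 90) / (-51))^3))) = -49 / 99488250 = -0.00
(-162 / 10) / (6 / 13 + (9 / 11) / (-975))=-2145 / 61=-35.16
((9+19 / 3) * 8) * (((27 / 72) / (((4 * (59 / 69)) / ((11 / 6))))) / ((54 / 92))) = 133837 / 3186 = 42.01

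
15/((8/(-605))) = -9075/8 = -1134.38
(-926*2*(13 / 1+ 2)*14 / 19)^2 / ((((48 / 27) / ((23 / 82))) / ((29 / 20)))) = 2837519920935 / 29602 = 95855682.76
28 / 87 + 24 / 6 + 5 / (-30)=241 / 58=4.16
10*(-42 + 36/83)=-34500/83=-415.66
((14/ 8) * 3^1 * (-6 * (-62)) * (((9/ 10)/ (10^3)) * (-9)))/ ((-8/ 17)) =2689281/ 80000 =33.62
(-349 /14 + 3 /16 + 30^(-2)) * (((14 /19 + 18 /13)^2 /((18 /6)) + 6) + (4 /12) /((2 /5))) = -5268249767 /25552800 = -206.17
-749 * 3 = -2247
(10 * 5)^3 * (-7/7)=-125000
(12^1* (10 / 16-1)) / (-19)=9 / 38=0.24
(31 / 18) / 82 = 31 / 1476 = 0.02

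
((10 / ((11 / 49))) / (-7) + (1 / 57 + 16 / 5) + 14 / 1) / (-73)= -34027 / 228855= -0.15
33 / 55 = 0.60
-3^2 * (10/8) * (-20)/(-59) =-225/59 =-3.81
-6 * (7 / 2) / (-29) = 21 / 29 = 0.72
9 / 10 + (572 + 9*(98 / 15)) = 6317 / 10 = 631.70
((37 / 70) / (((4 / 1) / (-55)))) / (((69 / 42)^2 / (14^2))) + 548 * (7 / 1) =1750042 / 529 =3308.21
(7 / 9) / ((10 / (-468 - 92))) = -43.56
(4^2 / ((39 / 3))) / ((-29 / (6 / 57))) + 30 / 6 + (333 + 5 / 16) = 38772807 / 114608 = 338.31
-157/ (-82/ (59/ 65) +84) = 9263/ 374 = 24.77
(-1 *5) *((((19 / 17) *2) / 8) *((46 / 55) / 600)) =-437 / 224400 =-0.00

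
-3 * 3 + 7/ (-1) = -16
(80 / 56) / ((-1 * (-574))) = 5 / 2009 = 0.00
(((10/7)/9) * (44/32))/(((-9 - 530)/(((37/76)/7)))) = -185/6569136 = -0.00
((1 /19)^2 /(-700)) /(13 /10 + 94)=-1 /24082310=-0.00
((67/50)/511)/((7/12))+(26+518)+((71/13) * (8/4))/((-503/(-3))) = 318144764528/584750075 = 544.07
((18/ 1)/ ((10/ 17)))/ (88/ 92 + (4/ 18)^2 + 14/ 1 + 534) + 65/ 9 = 334974701/ 46025910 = 7.28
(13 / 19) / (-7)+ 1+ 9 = 1317 / 133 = 9.90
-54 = -54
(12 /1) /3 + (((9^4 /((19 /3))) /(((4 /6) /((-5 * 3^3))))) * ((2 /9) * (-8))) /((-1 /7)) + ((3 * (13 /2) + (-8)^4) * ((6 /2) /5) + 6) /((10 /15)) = -990610759 /380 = -2606870.42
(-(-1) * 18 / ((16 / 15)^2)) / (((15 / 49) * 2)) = 6615 / 256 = 25.84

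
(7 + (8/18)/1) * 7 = 469/9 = 52.11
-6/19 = -0.32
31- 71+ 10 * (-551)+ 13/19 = -5549.32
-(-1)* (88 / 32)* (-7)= -77 / 4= -19.25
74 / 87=0.85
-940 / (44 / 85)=-19975 / 11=-1815.91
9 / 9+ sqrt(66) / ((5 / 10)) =1+ 2*sqrt(66) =17.25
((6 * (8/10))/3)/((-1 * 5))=-0.32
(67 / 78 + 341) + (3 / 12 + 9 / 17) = 908677 / 2652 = 342.64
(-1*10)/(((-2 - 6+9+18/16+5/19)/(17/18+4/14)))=-117800/22869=-5.15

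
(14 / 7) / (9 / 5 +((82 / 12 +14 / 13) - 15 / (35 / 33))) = -5460 / 12101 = -0.45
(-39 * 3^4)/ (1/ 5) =-15795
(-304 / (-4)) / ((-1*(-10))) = 38 / 5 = 7.60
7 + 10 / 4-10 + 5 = 9 / 2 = 4.50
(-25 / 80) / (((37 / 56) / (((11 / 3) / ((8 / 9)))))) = -1155 / 592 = -1.95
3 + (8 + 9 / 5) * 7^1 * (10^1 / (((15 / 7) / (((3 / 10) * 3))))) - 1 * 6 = 7128 / 25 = 285.12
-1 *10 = -10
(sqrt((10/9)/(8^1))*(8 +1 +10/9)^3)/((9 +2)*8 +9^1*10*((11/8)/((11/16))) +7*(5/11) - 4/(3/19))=1184183*sqrt(5)/1689822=1.57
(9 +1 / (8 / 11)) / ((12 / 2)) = 83 / 48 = 1.73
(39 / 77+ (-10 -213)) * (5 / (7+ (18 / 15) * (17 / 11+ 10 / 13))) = -5567900 / 48937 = -113.78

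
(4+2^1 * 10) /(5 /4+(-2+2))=96 /5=19.20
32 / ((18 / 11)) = 19.56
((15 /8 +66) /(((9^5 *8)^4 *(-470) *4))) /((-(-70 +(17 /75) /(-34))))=-905 /87386857498522711038320050176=-0.00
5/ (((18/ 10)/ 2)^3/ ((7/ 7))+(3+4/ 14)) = 35000/ 28103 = 1.25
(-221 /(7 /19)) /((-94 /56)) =16796 /47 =357.36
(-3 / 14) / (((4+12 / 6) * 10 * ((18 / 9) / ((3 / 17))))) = -3 / 9520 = -0.00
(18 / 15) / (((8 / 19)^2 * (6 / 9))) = 10.15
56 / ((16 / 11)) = 77 / 2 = 38.50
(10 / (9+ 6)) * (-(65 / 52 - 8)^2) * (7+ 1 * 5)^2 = -4374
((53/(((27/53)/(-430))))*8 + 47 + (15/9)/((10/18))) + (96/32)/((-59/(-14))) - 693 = -571137805/1593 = -358529.70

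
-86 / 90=-43 / 45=-0.96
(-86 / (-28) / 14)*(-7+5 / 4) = -1.26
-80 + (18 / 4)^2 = -239 / 4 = -59.75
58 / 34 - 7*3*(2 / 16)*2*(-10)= 1843 / 34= 54.21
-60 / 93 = -0.65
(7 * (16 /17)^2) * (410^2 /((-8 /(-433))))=16304355200 /289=56416453.98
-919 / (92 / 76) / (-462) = 17461 / 10626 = 1.64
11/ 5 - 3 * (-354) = 5321/ 5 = 1064.20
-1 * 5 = -5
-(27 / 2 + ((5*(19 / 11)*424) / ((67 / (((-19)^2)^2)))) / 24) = -296787.01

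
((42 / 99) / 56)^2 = 1 / 17424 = 0.00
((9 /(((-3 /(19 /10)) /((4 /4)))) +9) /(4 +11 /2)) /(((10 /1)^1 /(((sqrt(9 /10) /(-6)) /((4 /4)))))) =-33 * sqrt(10) /19000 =-0.01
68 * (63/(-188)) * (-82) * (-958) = -84133476/47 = -1790073.96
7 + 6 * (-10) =-53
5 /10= 1 /2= 0.50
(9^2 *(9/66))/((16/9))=2187/352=6.21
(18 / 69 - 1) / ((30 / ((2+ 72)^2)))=-46546 / 345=-134.92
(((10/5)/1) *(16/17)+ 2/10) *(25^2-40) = 20709/17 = 1218.18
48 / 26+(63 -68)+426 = 422.85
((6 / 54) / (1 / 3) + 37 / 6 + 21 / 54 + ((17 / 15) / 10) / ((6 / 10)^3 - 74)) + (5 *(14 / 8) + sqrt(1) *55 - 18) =17477075 / 332028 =52.64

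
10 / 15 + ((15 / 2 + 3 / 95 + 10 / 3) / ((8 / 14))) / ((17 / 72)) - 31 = 243194 / 4845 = 50.19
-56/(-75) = 56/75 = 0.75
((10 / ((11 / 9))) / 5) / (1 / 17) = 306 / 11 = 27.82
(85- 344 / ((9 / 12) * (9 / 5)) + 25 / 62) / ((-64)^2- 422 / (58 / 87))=-283595 / 5797062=-0.05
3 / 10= 0.30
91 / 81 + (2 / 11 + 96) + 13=98282 / 891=110.31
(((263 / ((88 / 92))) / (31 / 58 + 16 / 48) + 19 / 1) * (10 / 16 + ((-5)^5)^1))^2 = 48600145308928398025 / 44142736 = 1100977187026.39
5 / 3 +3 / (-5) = 16 / 15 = 1.07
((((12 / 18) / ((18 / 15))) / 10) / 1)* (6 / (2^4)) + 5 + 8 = 625 / 48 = 13.02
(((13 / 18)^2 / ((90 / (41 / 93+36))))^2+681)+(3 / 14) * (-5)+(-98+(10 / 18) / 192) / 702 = 909944566367779217 / 1338481350460800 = 679.83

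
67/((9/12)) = 268/3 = 89.33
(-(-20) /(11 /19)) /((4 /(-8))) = -760 /11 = -69.09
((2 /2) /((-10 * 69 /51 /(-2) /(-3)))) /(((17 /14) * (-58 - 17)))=14 /2875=0.00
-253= -253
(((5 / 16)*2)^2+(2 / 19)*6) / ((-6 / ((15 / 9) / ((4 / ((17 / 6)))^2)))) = -1796135 / 12607488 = -0.14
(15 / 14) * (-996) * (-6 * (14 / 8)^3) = 549045 / 16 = 34315.31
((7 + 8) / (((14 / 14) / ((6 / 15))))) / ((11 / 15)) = 90 / 11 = 8.18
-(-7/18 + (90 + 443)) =-9587/18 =-532.61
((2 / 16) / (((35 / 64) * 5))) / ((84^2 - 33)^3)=8 / 60618621204225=0.00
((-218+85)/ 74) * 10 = -17.97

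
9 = 9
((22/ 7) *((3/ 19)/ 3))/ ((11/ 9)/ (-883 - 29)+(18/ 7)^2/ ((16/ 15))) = 66528/ 2492641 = 0.03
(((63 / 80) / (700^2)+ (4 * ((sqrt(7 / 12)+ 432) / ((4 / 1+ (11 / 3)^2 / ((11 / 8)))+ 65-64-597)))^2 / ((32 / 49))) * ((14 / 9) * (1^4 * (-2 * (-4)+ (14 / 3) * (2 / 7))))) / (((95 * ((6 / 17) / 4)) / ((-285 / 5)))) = -34278554364943 / 25741500000-2204118 * sqrt(21) / 2145125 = -1336.35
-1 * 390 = -390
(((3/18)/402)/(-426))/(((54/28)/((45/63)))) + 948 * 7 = 92050690027/13871412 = 6636.00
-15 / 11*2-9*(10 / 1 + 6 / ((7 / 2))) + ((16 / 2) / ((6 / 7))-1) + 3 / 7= -3280 / 33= -99.39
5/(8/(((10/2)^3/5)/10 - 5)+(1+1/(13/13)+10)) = 25/44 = 0.57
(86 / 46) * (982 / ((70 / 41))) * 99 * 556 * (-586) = -27921671071272 / 805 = -34685305678.60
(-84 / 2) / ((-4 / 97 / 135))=274995 / 2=137497.50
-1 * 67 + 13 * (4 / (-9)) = -655 / 9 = -72.78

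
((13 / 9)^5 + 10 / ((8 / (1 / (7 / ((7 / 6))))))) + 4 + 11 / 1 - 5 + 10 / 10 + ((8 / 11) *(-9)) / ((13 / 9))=875795137 / 67552056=12.96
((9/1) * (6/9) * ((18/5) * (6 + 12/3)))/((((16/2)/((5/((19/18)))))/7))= 17010/19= 895.26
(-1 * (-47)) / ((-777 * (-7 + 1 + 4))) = 47 / 1554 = 0.03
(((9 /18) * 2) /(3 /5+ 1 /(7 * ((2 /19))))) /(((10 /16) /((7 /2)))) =392 /137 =2.86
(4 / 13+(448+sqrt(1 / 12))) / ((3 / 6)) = sqrt(3) / 3+11656 / 13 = 897.19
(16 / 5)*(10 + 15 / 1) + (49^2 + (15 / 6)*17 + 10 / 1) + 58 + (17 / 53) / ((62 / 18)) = 8515975 / 3286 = 2591.59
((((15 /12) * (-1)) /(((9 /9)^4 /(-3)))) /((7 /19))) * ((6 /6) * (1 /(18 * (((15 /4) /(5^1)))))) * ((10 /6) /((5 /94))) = 4465 /189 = 23.62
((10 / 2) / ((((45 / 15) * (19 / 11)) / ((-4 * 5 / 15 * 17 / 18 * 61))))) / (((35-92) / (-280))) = -364.10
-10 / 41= -0.24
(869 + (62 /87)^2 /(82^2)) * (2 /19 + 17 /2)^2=3456968578649 /53721398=64349.94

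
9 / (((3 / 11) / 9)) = 297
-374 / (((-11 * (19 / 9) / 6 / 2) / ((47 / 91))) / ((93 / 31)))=517752 / 1729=299.45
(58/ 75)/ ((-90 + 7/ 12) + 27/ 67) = -15544/ 1789175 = -0.01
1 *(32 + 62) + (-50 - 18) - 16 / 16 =25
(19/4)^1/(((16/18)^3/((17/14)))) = 235467/28672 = 8.21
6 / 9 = 2 / 3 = 0.67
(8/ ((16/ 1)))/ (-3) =-1/ 6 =-0.17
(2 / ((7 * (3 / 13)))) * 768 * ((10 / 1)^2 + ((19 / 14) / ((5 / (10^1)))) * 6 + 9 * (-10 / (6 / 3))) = 3321344 / 49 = 67782.53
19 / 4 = 4.75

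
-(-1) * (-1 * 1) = -1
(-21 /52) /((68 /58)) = -609 /1768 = -0.34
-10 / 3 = -3.33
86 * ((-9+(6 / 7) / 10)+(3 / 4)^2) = -201111 / 280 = -718.25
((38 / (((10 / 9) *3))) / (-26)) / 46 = -57 / 5980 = -0.01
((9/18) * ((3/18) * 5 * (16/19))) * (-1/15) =-4/171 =-0.02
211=211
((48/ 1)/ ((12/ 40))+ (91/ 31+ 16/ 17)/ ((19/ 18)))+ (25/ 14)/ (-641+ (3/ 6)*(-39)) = 15154232613/ 92590211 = 163.67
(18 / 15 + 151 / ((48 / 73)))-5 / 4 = 229.60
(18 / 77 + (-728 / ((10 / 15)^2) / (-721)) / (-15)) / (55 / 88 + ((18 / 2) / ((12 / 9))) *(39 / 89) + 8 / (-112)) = 2323968 / 99143165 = 0.02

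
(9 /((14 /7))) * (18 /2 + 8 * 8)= 657 /2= 328.50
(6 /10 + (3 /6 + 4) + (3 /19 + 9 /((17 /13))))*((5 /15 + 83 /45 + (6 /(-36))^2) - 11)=-6897131 /64600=-106.77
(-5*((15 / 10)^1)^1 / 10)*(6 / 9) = -1 / 2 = -0.50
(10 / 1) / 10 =1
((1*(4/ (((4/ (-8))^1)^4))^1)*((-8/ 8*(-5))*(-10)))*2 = -6400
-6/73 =-0.08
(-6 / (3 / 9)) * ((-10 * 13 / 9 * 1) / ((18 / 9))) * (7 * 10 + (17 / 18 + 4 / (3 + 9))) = 83395 / 9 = 9266.11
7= 7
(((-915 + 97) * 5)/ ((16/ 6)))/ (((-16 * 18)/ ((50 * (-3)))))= -798.83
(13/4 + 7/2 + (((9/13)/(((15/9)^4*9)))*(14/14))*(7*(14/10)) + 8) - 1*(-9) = 3875251/162500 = 23.85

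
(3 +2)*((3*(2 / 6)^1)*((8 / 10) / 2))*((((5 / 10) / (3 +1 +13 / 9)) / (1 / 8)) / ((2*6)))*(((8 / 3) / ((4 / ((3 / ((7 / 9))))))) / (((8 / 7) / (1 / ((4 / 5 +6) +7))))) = 45 / 2254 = 0.02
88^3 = 681472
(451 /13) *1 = 451 /13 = 34.69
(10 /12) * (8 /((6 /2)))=20 /9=2.22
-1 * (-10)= 10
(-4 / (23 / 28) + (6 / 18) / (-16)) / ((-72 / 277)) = 1495523 / 79488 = 18.81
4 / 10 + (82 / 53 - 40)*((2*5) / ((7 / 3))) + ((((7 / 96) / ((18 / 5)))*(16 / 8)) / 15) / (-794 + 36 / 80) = -3136312559789 / 19077576840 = -164.40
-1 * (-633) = 633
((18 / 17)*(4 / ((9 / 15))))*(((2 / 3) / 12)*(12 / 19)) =80 / 323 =0.25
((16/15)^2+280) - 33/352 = 2023517/7200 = 281.04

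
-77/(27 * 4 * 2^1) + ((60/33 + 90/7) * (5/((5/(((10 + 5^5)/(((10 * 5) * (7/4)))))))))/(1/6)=33386371/10584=3154.42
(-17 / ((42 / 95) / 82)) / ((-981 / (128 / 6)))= 4237760 / 61803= 68.57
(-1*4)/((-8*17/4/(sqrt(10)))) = 2*sqrt(10)/17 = 0.37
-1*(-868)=868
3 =3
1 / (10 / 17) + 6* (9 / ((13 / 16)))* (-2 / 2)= -8419 / 130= -64.76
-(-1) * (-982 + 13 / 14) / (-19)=13735 / 266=51.64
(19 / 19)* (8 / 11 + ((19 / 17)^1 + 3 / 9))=1222 / 561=2.18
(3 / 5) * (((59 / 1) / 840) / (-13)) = -59 / 18200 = -0.00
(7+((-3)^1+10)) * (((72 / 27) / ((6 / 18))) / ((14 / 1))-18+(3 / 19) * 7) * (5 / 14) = -10855 / 133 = -81.62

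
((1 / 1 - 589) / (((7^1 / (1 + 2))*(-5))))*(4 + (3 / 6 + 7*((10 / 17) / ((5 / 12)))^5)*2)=29881157292 / 7099285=4209.04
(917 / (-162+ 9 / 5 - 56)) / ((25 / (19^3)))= -6289703 / 5405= -1163.68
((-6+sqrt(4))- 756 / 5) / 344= -0.45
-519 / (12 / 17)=-2941 / 4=-735.25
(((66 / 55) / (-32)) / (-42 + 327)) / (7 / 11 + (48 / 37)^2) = -15059 / 265445200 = -0.00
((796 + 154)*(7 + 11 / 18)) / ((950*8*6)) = 137 / 864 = 0.16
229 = 229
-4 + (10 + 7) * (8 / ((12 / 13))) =430 / 3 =143.33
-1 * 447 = -447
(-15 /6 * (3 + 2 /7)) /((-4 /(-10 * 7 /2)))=-575 /8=-71.88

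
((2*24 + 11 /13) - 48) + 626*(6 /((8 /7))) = 85471 /26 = 3287.35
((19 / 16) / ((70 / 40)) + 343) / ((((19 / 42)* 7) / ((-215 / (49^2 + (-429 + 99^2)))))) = -6206835 / 3131618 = -1.98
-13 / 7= -1.86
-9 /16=-0.56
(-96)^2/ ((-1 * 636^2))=-64/ 2809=-0.02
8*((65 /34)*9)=2340 /17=137.65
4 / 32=1 / 8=0.12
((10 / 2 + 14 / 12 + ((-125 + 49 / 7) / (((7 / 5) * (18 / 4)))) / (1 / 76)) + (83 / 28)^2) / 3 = -9938647 / 21168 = -469.51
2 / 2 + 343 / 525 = 124 / 75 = 1.65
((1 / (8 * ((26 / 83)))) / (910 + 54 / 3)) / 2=83 / 386048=0.00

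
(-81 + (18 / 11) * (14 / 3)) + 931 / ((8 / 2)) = 7013 / 44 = 159.39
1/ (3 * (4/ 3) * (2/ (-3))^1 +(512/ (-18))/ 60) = -135/ 424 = -0.32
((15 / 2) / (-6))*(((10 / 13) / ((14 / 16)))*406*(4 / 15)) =-4640 / 39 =-118.97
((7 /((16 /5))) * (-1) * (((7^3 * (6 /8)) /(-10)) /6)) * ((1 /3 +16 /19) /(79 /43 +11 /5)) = 4940915 /1809408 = 2.73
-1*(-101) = 101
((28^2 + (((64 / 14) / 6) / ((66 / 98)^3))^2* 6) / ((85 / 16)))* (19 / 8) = 120922079641888 / 329324332095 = 367.18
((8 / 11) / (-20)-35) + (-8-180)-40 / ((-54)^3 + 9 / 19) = -36700454669 / 164549385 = -223.04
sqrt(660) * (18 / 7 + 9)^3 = 1062882 * sqrt(165) / 343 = 39804.57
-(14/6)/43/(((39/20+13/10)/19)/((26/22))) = -532/1419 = -0.37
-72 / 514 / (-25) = 0.01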